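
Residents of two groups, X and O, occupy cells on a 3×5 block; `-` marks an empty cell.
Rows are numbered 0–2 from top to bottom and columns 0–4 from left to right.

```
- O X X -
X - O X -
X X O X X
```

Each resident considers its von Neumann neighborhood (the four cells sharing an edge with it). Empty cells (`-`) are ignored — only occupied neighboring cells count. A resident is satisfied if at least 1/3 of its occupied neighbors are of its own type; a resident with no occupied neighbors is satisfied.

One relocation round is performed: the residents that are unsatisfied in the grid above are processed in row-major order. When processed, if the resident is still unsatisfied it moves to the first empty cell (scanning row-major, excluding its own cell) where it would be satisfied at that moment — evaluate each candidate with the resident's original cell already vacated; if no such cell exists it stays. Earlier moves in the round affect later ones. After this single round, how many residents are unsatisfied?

Initially unsatisfied (in order): (0,1).
  (0,1) → (1,1).
Resulting grid:
- - X X -
X O O X -
X X O X X
All satisfied now.

0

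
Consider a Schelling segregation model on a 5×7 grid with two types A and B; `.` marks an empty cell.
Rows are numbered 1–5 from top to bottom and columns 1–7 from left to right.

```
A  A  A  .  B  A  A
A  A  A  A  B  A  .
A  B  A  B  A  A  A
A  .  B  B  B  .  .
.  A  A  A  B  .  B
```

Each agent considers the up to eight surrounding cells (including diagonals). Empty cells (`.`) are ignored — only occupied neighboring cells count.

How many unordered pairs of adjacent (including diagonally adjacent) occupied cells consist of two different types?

Scan each occupied cell's neighbors to the right and below (and the two forward diagonals) so each pair is counted once.
Row 1: A(1,1)–A(1,2)= A(1,1)–A(2,1)= A(1,1)–A(2,2)= A(1,2)–A(1,3)= A(1,2)–A(2,2)= A(1,2)–A(2,3)= A(1,2)–A(2,1)= A(1,3)–A(2,3)= A(1,3)–A(2,4)= A(1,3)–A(2,2)= B(1,5)–A(1,6)≠ B(1,5)–B(2,5)= B(1,5)–A(2,6)≠ B(1,5)–A(2,4)≠ A(1,6)–A(1,7)= A(1,6)–A(2,6)= A(1,6)–B(2,5)≠ A(1,7)–A(2,6)=  → 4/18 unlike.
Row 2: A(2,1)–A(2,2)= A(2,1)–A(3,1)= A(2,1)–B(3,2)≠ A(2,2)–A(2,3)= A(2,2)–B(3,2)≠ A(2,2)–A(3,3)= A(2,2)–A(3,1)= A(2,3)–A(2,4)= A(2,3)–A(3,3)= A(2,3)–B(3,4)≠ A(2,3)–B(3,2)≠ A(2,4)–B(2,5)≠ A(2,4)–B(3,4)≠ A(2,4)–A(3,5)= A(2,4)–A(3,3)= B(2,5)–A(2,6)≠ B(2,5)–A(3,5)≠ B(2,5)–A(3,6)≠ B(2,5)–B(3,4)= A(2,6)–A(3,6)= A(2,6)–A(3,7)= A(2,6)–A(3,5)=  → 9/22 unlike.
Row 3: A(3,1)–B(3,2)≠ A(3,1)–A(4,1)= B(3,2)–A(3,3)≠ B(3,2)–B(4,3)= B(3,2)–A(4,1)≠ A(3,3)–B(3,4)≠ A(3,3)–B(4,3)≠ A(3,3)–B(4,4)≠ B(3,4)–A(3,5)≠ B(3,4)–B(4,4)= B(3,4)–B(4,5)= B(3,4)–B(4,3)= A(3,5)–A(3,6)= A(3,5)–B(4,5)≠ A(3,5)–B(4,4)≠ A(3,6)–A(3,7)= A(3,6)–B(4,5)≠  → 10/17 unlike.
Row 4: A(4,1)–A(5,2)= B(4,3)–B(4,4)= B(4,3)–A(5,3)≠ B(4,3)–A(5,4)≠ B(4,3)–A(5,2)≠ B(4,4)–B(4,5)= B(4,4)–A(5,4)≠ B(4,4)–B(5,5)= B(4,4)–A(5,3)≠ B(4,5)–B(5,5)= B(4,5)–A(5,4)≠  → 6/11 unlike.
Row 5: A(5,2)–A(5,3)= A(5,3)–A(5,4)= A(5,4)–B(5,5)≠  → 1/3 unlike.
Total adjacent occupied pairs: 71; unlike-type pairs: 30.

30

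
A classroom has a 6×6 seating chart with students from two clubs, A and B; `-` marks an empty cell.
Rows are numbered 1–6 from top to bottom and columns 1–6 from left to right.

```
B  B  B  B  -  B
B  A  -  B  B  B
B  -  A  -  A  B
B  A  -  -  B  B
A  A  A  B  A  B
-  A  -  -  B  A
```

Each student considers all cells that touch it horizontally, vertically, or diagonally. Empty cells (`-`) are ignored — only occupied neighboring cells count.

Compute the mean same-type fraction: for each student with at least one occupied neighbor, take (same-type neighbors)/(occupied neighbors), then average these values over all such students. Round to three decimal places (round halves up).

(1,1)B 2/3
(1,2)B 3/4
(1,3)B 3/4
(1,4)B 3/3
(1,6)B 2/2
(2,1)B 3/4
(2,2)A 1/6
(2,4)B 3/5
(2,5)B 5/6
(2,6)B 3/4
(3,1)B 2/4
(3,3)A 2/3
(3,5)A 0/6
(3,6)B 4/5
(4,1)B 1/4
(4,2)A 4/6
(4,5)B 4/6
(4,6)B 3/5
(5,1)A 3/4
(5,2)A 4/5
(5,3)A 3/4
(5,4)B 2/4
(5,5)A 1/6
(5,6)B 3/5
(6,2)A 3/3
(6,5)B 2/4
(6,6)A 1/3
Sum over 27 students: 2/3 + 3/4 + 3/4 + 3/3 + 2/2 + 3/4 + 1/6 + 3/5 + 5/6 + 3/4 + 2/4 + 2/3 + 0/6 + 4/5 + 1/4 + 4/6 + 4/6 + 3/5 + 3/4 + 4/5 + 3/4 + 2/4 + 1/6 + 3/5 + 3/3 + 2/4 + 1/3 = 1009/60; mean = 1009/60 ÷ 27 = 1009/1620 = 0.622839… → 0.623.

0.623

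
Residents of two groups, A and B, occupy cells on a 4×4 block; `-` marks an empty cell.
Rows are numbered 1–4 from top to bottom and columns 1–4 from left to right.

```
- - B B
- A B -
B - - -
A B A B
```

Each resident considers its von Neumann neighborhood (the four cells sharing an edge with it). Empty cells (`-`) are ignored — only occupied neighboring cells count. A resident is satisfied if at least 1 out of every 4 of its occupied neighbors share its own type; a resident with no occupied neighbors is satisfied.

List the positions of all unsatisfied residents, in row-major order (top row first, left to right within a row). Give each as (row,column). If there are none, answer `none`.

(2,2), (3,1), (4,1), (4,2), (4,3), (4,4)

Row 1: (1,3)B 2/2 ok · (1,4)B 1/1 ok
Row 2: (2,2)A 0/1 unhappy · (2,3)B 1/2 ok
Row 3: (3,1)B 0/1 unhappy
Row 4: (4,1)A 0/2 unhappy · (4,2)B 0/2 unhappy · (4,3)A 0/2 unhappy · (4,4)B 0/1 unhappy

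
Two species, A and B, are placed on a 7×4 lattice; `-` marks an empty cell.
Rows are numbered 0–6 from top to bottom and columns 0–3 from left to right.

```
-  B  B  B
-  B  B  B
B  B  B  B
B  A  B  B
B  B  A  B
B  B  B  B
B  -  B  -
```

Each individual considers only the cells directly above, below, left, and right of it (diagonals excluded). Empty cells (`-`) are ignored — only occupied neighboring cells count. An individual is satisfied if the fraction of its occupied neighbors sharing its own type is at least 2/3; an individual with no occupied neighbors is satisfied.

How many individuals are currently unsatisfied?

(0,1)B 2/2 ✓
(0,2)B 3/3 ✓
(0,3)B 2/2 ✓
(1,1)B 3/3 ✓
(1,2)B 4/4 ✓
(1,3)B 3/3 ✓
(2,0)B 2/2 ✓
(2,1)B 3/4 ✓
(2,2)B 4/4 ✓
(2,3)B 3/3 ✓
(3,0)B 2/3 ✓
(3,1)A 0/4 ✗
(3,2)B 2/4 ✗
(3,3)B 3/3 ✓
(4,0)B 3/3 ✓
(4,1)B 2/4 ✗
(4,2)A 0/4 ✗
(4,3)B 2/3 ✓
(5,0)B 3/3 ✓
(5,1)B 3/3 ✓
(5,2)B 3/4 ✓
(5,3)B 2/2 ✓
(6,0)B 1/1 ✓
(6,2)B 1/1 ✓
Unsatisfied: (3,1), (3,2), (4,1), (4,2) — 4 in total.

4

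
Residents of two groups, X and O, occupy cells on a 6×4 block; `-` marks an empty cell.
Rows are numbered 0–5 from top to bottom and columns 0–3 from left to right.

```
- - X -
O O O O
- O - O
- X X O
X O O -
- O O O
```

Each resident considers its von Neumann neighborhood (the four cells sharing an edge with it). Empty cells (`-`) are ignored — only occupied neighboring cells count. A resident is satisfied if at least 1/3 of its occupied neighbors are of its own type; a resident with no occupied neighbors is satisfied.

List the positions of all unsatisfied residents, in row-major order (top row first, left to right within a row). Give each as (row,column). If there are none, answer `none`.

(0,2), (4,0)

Row 0: (0,2)X 0/1 unhappy
Row 1: (1,0)O 1/1 ok · (1,1)O 3/3 ok · (1,2)O 2/3 ok · (1,3)O 2/2 ok
Row 2: (2,1)O 1/2 ok · (2,3)O 2/2 ok
Row 3: (3,1)X 1/3 ok · (3,2)X 1/3 ok · (3,3)O 1/2 ok
Row 4: (4,0)X 0/1 unhappy · (4,1)O 2/4 ok · (4,2)O 2/3 ok
Row 5: (5,1)O 2/2 ok · (5,2)O 3/3 ok · (5,3)O 1/1 ok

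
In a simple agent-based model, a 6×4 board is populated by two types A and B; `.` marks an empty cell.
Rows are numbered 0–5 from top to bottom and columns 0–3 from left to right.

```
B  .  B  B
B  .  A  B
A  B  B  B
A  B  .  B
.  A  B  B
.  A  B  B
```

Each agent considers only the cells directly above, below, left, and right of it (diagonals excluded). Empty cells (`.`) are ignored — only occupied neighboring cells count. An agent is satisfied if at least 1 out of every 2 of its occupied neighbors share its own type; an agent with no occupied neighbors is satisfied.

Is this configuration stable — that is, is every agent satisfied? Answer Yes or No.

Row 0: (0,0)B 1/1 satisfied · (0,2)B 1/2 satisfied · (0,3)B 2/2 satisfied
Row 1: (1,0)B 1/2 satisfied · (1,2)A 0/3 not · (1,3)B 2/3 satisfied
Row 2: (2,0)A 1/3 not · (2,1)B 2/3 satisfied · (2,2)B 2/3 satisfied · (2,3)B 3/3 satisfied
Row 3: (3,0)A 1/2 satisfied · (3,1)B 1/3 not · (3,3)B 2/2 satisfied
Row 4: (4,1)A 1/3 not · (4,2)B 2/3 satisfied · (4,3)B 3/3 satisfied
Row 5: (5,1)A 1/2 satisfied · (5,2)B 2/3 satisfied · (5,3)B 2/2 satisfied
For instance (1,2) has only 0/3 same-type neighbors, below 1/2.

No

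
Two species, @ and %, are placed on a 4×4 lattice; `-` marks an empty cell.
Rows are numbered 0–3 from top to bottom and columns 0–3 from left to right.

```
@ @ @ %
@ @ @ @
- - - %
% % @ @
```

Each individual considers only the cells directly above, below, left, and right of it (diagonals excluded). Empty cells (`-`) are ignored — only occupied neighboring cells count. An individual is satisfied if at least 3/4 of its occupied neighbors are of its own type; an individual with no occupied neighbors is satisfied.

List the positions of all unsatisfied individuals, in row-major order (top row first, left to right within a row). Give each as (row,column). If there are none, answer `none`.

(0,2), (0,3), (1,3), (2,3), (3,1), (3,2), (3,3)

Row 0: (0,0)@ 2/2 ✓ · (0,1)@ 3/3 ✓ · (0,2)@ 2/3 ✗ · (0,3)% 0/2 ✗
Row 1: (1,0)@ 2/2 ✓ · (1,1)@ 3/3 ✓ · (1,2)@ 3/3 ✓ · (1,3)@ 1/3 ✗
Row 2: (2,3)% 0/2 ✗
Row 3: (3,0)% 1/1 ✓ · (3,1)% 1/2 ✗ · (3,2)@ 1/2 ✗ · (3,3)@ 1/2 ✗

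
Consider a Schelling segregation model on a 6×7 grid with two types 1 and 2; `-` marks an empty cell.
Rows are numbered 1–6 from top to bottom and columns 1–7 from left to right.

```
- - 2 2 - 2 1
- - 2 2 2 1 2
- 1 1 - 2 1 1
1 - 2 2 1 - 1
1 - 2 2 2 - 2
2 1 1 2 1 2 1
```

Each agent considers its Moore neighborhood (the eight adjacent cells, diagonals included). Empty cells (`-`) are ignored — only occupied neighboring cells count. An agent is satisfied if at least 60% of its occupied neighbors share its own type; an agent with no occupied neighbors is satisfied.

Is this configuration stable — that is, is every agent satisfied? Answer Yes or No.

(1,3)2 3/3 satisfied
(1,4)2 4/4 satisfied
(1,6)2 2/4 not
(1,7)1 1/3 not
(2,3)2 3/5 satisfied
(2,4)2 5/6 satisfied
(2,5)2 4/6 satisfied
(2,6)1 3/7 not
(2,7)2 1/5 not
(3,2)1 2/4 not
(3,3)1 1/5 not
(3,5)2 3/6 not
(3,6)1 4/7 not
(3,7)1 3/4 satisfied
(4,1)1 2/2 satisfied
(4,3)2 3/5 satisfied
(4,4)2 5/7 satisfied
(4,5)1 1/5 not
(4,7)1 2/3 satisfied
(5,1)1 2/3 satisfied
(5,3)2 4/6 satisfied
(5,4)2 5/8 satisfied
(5,5)2 4/6 satisfied
(5,7)2 1/3 not
(6,1)2 0/2 not
(6,2)1 2/4 not
(6,3)1 1/4 not
(6,4)2 3/5 satisfied
(6,5)1 0/4 not
(6,6)2 2/4 not
(6,7)1 0/2 not
For instance (1,6) has only 2/4 same-type neighbors, below 3/5.

No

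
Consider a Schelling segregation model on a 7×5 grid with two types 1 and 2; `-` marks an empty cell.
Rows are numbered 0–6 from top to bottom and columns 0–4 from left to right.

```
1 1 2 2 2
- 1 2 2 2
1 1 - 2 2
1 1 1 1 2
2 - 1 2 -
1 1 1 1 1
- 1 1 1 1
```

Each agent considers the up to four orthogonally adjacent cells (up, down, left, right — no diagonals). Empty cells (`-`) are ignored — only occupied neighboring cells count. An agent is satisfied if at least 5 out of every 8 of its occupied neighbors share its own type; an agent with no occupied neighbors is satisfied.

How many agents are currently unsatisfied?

Row 0: (0,0)1 1/1 ✓ · (0,1)1 2/3 ✓ · (0,2)2 2/3 ✓ · (0,3)2 3/3 ✓ · (0,4)2 2/2 ✓
Row 1: (1,1)1 2/3 ✓ · (1,2)2 2/3 ✓ · (1,3)2 4/4 ✓ · (1,4)2 3/3 ✓
Row 2: (2,0)1 2/2 ✓ · (2,1)1 3/3 ✓ · (2,3)2 2/3 ✓ · (2,4)2 3/3 ✓
Row 3: (3,0)1 2/3 ✓ · (3,1)1 3/3 ✓ · (3,2)1 3/3 ✓ · (3,3)1 1/4 ✗ · (3,4)2 1/2 ✗
Row 4: (4,0)2 0/2 ✗ · (4,2)1 2/3 ✓ · (4,3)2 0/3 ✗
Row 5: (5,0)1 1/2 ✗ · (5,1)1 3/3 ✓ · (5,2)1 4/4 ✓ · (5,3)1 3/4 ✓ · (5,4)1 2/2 ✓
Row 6: (6,1)1 2/2 ✓ · (6,2)1 3/3 ✓ · (6,3)1 3/3 ✓ · (6,4)1 2/2 ✓
Unsatisfied: (3,3), (3,4), (4,0), (4,3), (5,0) — 5 in total.

5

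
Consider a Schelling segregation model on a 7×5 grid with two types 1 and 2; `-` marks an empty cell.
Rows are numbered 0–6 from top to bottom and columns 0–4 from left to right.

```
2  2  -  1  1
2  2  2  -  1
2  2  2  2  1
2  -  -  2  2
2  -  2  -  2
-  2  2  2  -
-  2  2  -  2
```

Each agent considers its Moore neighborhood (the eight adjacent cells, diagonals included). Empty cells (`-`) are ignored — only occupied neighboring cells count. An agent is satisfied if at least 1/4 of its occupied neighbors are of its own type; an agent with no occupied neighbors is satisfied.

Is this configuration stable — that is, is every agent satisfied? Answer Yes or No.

(0,0)2 3/3 ok
(0,1)2 4/4 ok
(0,3)1 2/3 ok
(0,4)1 2/2 ok
(1,0)2 5/5 ok
(1,1)2 7/7 ok
(1,2)2 5/6 ok
(1,4)1 3/4 ok
(2,0)2 4/4 ok
(2,1)2 6/6 ok
(2,2)2 5/5 ok
(2,3)2 4/6 ok
(2,4)1 1/4 ok
(3,0)2 3/3 ok
(3,3)2 5/6 ok
(3,4)2 3/4 ok
(4,0)2 2/2 ok
(4,2)2 4/4 ok
(4,4)2 3/3 ok
(5,1)2 5/5 ok
(5,2)2 5/5 ok
(5,3)2 5/5 ok
(6,1)2 3/3 ok
(6,2)2 4/4 ok
(6,4)2 1/1 ok
All meet the threshold, so the configuration is stable.

Yes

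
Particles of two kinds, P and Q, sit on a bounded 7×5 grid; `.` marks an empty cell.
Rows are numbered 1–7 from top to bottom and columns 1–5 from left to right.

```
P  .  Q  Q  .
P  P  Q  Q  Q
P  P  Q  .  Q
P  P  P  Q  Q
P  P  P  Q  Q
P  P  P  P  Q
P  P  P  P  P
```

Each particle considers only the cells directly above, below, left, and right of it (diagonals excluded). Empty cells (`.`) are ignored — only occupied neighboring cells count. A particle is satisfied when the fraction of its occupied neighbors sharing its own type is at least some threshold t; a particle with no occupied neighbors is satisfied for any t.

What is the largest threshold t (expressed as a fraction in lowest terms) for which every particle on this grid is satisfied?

1/3

(1,1)P 1/1
(1,3)Q 2/2
(1,4)Q 2/2
(2,1)P 3/3
(2,2)P 2/3
(2,3)Q 3/4
(2,4)Q 3/3
(2,5)Q 2/2
(3,1)P 3/3
(3,2)P 3/4
(3,3)Q 1/3
(3,5)Q 2/2
(4,1)P 3/3
(4,2)P 4/4
(4,3)P 2/4
(4,4)Q 2/3
(4,5)Q 3/3
(5,1)P 3/3
(5,2)P 4/4
(5,3)P 3/4
(5,4)Q 2/4
(5,5)Q 3/3
(6,1)P 3/3
(6,2)P 4/4
(6,3)P 4/4
(6,4)P 2/4
(6,5)Q 1/3
(7,1)P 2/2
(7,2)P 3/3
(7,3)P 3/3
(7,4)P 3/3
(7,5)P 1/2
The smallest same-type fraction is 1/3 at (3,3), which reduces to 1/3. Any threshold above that leaves this particle unsatisfied.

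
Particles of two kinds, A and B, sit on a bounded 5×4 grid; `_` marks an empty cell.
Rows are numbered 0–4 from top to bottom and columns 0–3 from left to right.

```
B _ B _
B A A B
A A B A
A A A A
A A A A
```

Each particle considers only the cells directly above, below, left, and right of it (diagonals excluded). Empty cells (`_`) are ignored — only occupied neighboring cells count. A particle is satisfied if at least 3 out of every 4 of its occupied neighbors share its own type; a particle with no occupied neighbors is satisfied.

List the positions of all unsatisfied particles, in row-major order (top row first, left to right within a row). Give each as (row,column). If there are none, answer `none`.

(0,2), (1,0), (1,1), (1,2), (1,3), (2,0), (2,2), (2,3)

Row 0: (0,0)B 1/1 satisfied · (0,2)B 0/1 not
Row 1: (1,0)B 1/3 not · (1,1)A 2/3 not · (1,2)A 1/4 not · (1,3)B 0/2 not
Row 2: (2,0)A 2/3 not · (2,1)A 3/4 satisfied · (2,2)B 0/4 not · (2,3)A 1/3 not
Row 3: (3,0)A 3/3 satisfied · (3,1)A 4/4 satisfied · (3,2)A 3/4 satisfied · (3,3)A 3/3 satisfied
Row 4: (4,0)A 2/2 satisfied · (4,1)A 3/3 satisfied · (4,2)A 3/3 satisfied · (4,3)A 2/2 satisfied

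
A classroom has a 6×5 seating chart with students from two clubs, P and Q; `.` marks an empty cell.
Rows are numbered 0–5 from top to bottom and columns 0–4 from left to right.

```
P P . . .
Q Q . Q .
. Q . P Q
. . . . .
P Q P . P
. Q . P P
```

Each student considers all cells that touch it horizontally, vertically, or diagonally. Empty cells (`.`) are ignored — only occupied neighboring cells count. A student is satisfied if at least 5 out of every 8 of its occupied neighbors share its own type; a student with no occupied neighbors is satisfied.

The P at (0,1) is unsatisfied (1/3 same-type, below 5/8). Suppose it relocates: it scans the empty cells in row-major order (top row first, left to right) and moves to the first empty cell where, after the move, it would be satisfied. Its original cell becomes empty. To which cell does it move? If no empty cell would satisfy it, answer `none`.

(3,3)

Vacating (0,1). Empty cells in order:
  (0,2): 0/2 same-type → still unsatisfied.
  (0,3): 0/1 same-type → still unsatisfied.
  (0,4): 0/1 same-type → still unsatisfied.
  (1,2): 1/4 same-type → still unsatisfied.
  (1,4): 1/3 same-type → still unsatisfied.
  (2,0): 0/3 same-type → still unsatisfied.
  (2,2): 1/4 same-type → still unsatisfied.
  (3,0): 1/3 same-type → still unsatisfied.
  (3,1): 2/4 same-type → still unsatisfied.
  (3,2): 2/4 same-type → still unsatisfied.
  (3,3): 3/4 same-type → satisfied — stop here.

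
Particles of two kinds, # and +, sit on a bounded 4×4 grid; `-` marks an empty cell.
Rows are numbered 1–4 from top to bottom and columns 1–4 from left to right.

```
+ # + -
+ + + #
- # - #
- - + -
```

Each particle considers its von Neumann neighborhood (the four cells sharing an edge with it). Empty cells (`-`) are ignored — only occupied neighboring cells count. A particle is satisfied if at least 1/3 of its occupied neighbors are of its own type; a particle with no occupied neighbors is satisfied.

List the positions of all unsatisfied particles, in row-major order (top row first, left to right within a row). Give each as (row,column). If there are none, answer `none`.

(1,1)+ 1/2 ok
(1,2)# 0/3 unhappy
(1,3)+ 1/2 ok
(2,1)+ 2/2 ok
(2,2)+ 2/4 ok
(2,3)+ 2/3 ok
(2,4)# 1/2 ok
(3,2)# 0/1 unhappy
(3,4)# 1/1 ok
(4,3)+ 0/0 ok

(1,2), (3,2)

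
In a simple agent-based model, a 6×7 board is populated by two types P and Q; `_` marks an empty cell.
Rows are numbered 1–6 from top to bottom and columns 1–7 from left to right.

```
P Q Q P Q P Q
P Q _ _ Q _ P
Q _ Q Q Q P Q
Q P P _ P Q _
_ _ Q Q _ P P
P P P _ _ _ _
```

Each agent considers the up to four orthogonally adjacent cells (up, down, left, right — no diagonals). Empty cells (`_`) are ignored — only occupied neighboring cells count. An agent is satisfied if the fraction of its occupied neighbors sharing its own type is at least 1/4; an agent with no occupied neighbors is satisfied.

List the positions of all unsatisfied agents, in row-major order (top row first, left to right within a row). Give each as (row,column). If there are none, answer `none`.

(1,4), (1,6), (1,7), (2,7), (3,6), (3,7), (4,5), (4,6)

Row 1: (1,1)P 1/2 ok · (1,2)Q 2/3 ok · (1,3)Q 1/2 ok · (1,4)P 0/2 unhappy · (1,5)Q 1/3 ok · (1,6)P 0/2 unhappy · (1,7)Q 0/2 unhappy
Row 2: (2,1)P 1/3 ok · (2,2)Q 1/2 ok · (2,5)Q 2/2 ok · (2,7)P 0/2 unhappy
Row 3: (3,1)Q 1/2 ok · (3,3)Q 1/2 ok · (3,4)Q 2/2 ok · (3,5)Q 2/4 ok · (3,6)P 0/3 unhappy · (3,7)Q 0/2 unhappy
Row 4: (4,1)Q 1/2 ok · (4,2)P 1/2 ok · (4,3)P 1/3 ok · (4,5)P 0/2 unhappy · (4,6)Q 0/3 unhappy
Row 5: (5,3)Q 1/3 ok · (5,4)Q 1/1 ok · (5,6)P 1/2 ok · (5,7)P 1/1 ok
Row 6: (6,1)P 1/1 ok · (6,2)P 2/2 ok · (6,3)P 1/2 ok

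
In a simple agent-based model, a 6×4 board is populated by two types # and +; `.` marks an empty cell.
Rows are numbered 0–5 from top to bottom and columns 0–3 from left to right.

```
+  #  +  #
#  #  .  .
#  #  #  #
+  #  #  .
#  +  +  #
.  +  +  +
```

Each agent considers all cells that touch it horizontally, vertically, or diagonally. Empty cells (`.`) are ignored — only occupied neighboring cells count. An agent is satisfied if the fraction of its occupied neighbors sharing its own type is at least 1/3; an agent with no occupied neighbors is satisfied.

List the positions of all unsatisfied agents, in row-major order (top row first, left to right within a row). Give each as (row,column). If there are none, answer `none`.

(0,0), (0,2), (0,3), (3,0), (4,0), (4,3)

(0,0)+ 0/3 not
(0,1)# 2/4 satisfied
(0,2)+ 0/3 not
(0,3)# 0/1 not
(1,0)# 4/5 satisfied
(1,1)# 5/7 satisfied
(2,0)# 4/5 satisfied
(2,1)# 6/7 satisfied
(2,2)# 5/5 satisfied
(2,3)# 2/2 satisfied
(3,0)+ 1/5 not
(3,1)# 5/8 satisfied
(3,2)# 5/7 satisfied
(4,0)# 1/4 not
(4,1)+ 4/7 satisfied
(4,2)+ 4/7 satisfied
(4,3)# 1/4 not
(5,1)+ 3/4 satisfied
(5,2)+ 4/5 satisfied
(5,3)+ 2/3 satisfied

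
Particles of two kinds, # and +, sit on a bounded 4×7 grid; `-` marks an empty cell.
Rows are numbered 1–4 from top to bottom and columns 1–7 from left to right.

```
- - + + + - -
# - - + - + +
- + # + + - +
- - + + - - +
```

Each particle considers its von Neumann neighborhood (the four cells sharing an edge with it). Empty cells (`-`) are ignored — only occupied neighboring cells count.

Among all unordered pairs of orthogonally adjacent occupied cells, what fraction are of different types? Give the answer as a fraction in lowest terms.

Scan each occupied cell's neighbors to the right and below so each pair is counted once.
Row 1: +(1,3)–+(1,4)= +(1,4)–+(1,5)= +(1,4)–+(2,4)=  → 0/3 unlike.
Row 2: +(2,4)–+(3,4)= +(2,6)–+(2,7)= +(2,7)–+(3,7)=  → 0/3 unlike.
Row 3: +(3,2)–#(3,3)≠ #(3,3)–+(3,4)≠ #(3,3)–+(4,3)≠ +(3,4)–+(3,5)= +(3,4)–+(4,4)= +(3,7)–+(4,7)=  → 3/6 unlike.
Row 4: +(4,3)–+(4,4)=  → 0/1 unlike.
Total adjacent occupied pairs: 13; unlike-type pairs: 3.
3/13 is already in lowest terms.

3/13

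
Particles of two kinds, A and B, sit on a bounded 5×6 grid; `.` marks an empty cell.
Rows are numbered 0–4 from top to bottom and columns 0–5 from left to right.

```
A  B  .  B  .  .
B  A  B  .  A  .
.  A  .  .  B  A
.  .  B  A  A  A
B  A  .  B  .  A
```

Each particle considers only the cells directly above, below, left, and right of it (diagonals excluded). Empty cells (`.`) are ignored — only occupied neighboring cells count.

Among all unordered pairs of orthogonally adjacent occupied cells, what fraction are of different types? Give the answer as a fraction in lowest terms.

Scan each occupied cell's neighbors to the right and below so each pair is counted once.
Row 0: A(0,0)–B(0,1)≠ A(0,0)–B(1,0)≠ B(0,1)–A(1,1)≠  → 3/3 unlike.
Row 1: B(1,0)–A(1,1)≠ A(1,1)–B(1,2)≠ A(1,1)–A(2,1)= A(1,4)–B(2,4)≠  → 3/4 unlike.
Row 2: B(2,4)–A(2,5)≠ B(2,4)–A(3,4)≠ A(2,5)–A(3,5)=  → 2/3 unlike.
Row 3: B(3,2)–A(3,3)≠ A(3,3)–A(3,4)= A(3,3)–B(4,3)≠ A(3,4)–A(3,5)= A(3,5)–A(4,5)=  → 2/5 unlike.
Row 4: B(4,0)–A(4,1)≠  → 1/1 unlike.
Total adjacent occupied pairs: 16; unlike-type pairs: 11.
11/16 is already in lowest terms.

11/16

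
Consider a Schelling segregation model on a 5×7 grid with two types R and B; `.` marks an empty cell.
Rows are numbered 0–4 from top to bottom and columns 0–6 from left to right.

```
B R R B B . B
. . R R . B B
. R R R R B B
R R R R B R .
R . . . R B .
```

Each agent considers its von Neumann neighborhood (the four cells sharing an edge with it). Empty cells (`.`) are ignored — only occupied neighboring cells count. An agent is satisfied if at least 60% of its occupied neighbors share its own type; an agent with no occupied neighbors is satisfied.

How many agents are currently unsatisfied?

9

(0,0)B 0/1 not
(0,1)R 1/2 not
(0,2)R 2/3 satisfied
(0,3)B 1/3 not
(0,4)B 1/1 satisfied
(0,6)B 1/1 satisfied
(1,2)R 3/3 satisfied
(1,3)R 2/3 satisfied
(1,5)B 2/2 satisfied
(1,6)B 3/3 satisfied
(2,1)R 2/2 satisfied
(2,2)R 4/4 satisfied
(2,3)R 4/4 satisfied
(2,4)R 1/3 not
(2,5)B 2/4 not
(2,6)B 2/2 satisfied
(3,0)R 2/2 satisfied
(3,1)R 3/3 satisfied
(3,2)R 3/3 satisfied
(3,3)R 2/3 satisfied
(3,4)B 0/4 not
(3,5)R 0/3 not
(4,0)R 1/1 satisfied
(4,4)R 0/2 not
(4,5)B 0/2 not
Unsatisfied: (0,0), (0,1), (0,3), (2,4), (2,5), (3,4), (3,5), (4,4), (4,5) — 9 in total.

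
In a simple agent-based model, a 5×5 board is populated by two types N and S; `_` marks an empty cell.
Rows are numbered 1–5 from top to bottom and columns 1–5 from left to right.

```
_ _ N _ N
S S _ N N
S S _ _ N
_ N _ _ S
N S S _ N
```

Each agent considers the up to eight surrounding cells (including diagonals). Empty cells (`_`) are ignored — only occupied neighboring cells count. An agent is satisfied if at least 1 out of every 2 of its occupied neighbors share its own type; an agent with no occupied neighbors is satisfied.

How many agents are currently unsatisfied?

4

(1,3)N 1/2 ok
(1,5)N 2/2 ok
(2,1)S 3/3 ok
(2,2)S 3/4 ok
(2,4)N 4/4 ok
(2,5)N 3/3 ok
(3,1)S 3/4 ok
(3,2)S 3/4 ok
(3,5)N 2/3 ok
(4,2)N 1/5 unhappy
(4,5)S 0/2 unhappy
(5,1)N 1/2 ok
(5,2)S 1/3 unhappy
(5,3)S 1/2 ok
(5,5)N 0/1 unhappy
Unsatisfied: (4,2), (4,5), (5,2), (5,5) — 4 in total.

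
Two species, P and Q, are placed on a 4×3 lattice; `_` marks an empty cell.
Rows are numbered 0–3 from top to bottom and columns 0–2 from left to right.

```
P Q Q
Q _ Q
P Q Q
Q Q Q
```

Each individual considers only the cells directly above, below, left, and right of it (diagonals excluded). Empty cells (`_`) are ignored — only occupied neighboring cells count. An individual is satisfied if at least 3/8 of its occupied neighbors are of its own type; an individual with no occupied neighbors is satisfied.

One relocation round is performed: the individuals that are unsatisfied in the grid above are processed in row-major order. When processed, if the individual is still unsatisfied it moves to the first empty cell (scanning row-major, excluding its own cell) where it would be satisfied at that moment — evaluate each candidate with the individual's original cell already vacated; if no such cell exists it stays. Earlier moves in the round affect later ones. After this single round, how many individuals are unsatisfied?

Initially unsatisfied (in order): (0,0), (1,0), (2,0).
  (0,0): no empty cell satisfies it; stays.
  (1,0) → (1,1).
  (2,0) → (1,0).
Resulting grid:
P Q Q
P Q Q
_ Q Q
Q Q Q
All satisfied now.

0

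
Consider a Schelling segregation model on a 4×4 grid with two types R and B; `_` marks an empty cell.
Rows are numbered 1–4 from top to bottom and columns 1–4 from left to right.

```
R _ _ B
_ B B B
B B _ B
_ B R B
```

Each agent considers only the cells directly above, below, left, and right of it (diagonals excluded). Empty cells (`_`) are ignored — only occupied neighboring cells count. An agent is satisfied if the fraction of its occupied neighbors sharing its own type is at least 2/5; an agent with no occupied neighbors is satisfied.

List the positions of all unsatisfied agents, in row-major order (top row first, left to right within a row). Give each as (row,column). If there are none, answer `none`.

(4,3)

(1,1)R 0/0 satisfied
(1,4)B 1/1 satisfied
(2,2)B 2/2 satisfied
(2,3)B 2/2 satisfied
(2,4)B 3/3 satisfied
(3,1)B 1/1 satisfied
(3,2)B 3/3 satisfied
(3,4)B 2/2 satisfied
(4,2)B 1/2 satisfied
(4,3)R 0/2 not
(4,4)B 1/2 satisfied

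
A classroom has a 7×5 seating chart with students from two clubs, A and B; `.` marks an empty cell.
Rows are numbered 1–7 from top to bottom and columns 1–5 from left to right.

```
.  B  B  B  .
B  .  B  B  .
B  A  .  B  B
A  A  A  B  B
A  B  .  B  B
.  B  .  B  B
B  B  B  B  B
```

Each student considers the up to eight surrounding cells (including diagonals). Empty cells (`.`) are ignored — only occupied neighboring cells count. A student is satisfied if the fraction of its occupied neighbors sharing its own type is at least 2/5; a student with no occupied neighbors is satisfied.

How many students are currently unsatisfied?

(1,2)B 3/3 ✓
(1,3)B 4/4 ✓
(1,4)B 3/3 ✓
(2,1)B 2/3 ✓
(2,3)B 5/6 ✓
(2,4)B 5/5 ✓
(3,1)B 1/4 ✗
(3,2)A 3/6 ✓
(3,4)B 5/6 ✓
(3,5)B 4/4 ✓
(4,1)A 3/5 ✓
(4,2)A 4/6 ✓
(4,3)A 2/6 ✗
(4,4)B 5/6 ✓
(4,5)B 5/5 ✓
(5,1)A 2/4 ✓
(5,2)B 1/5 ✗
(5,4)B 5/6 ✓
(5,5)B 5/5 ✓
(6,2)B 4/5 ✓
(6,4)B 6/6 ✓
(6,5)B 5/5 ✓
(7,1)B 2/2 ✓
(7,2)B 3/3 ✓
(7,3)B 4/4 ✓
(7,4)B 4/4 ✓
(7,5)B 3/3 ✓
Unsatisfied: (3,1), (4,3), (5,2) — 3 in total.

3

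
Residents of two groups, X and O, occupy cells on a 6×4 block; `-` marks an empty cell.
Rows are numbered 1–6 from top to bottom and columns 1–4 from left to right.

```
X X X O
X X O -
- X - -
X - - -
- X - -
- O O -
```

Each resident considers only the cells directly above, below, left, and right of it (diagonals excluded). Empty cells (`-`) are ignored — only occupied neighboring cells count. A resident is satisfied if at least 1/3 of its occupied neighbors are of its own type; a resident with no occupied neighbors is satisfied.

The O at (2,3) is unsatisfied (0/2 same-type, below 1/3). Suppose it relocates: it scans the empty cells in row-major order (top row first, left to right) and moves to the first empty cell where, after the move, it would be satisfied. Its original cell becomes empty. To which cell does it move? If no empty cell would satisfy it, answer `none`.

(2,4)

Vacating (2,3). Empty cells in order:
  (2,4): 1/1 same-type → satisfied — stop here.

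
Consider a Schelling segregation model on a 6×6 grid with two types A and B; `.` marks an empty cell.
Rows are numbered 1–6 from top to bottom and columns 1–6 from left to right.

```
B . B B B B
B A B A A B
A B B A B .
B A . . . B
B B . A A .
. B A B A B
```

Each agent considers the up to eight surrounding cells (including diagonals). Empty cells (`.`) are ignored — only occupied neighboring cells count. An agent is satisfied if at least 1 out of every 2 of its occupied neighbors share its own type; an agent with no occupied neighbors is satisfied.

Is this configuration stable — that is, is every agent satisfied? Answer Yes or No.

No

Row 1: (1,1)B 1/2 ok · (1,3)B 2/4 ok · (1,4)B 3/5 ok · (1,5)B 3/5 ok · (1,6)B 2/3 ok
Row 2: (2,1)B 2/4 ok · (2,2)A 1/7 unhappy · (2,3)B 4/7 ok · (2,4)A 2/8 unhappy · (2,5)A 2/7 unhappy · (2,6)B 3/4 ok
Row 3: (3,1)A 2/5 unhappy · (3,2)B 4/7 ok · (3,3)B 2/6 unhappy · (3,4)A 2/5 unhappy · (3,5)B 2/5 unhappy
Row 4: (4,1)B 3/5 ok · (4,2)A 1/6 unhappy · (4,6)B 1/2 ok
Row 5: (5,1)B 3/4 ok · (5,2)B 3/5 ok · (5,4)A 3/4 ok · (5,5)A 2/5 unhappy
Row 6: (6,2)B 2/3 ok · (6,3)A 1/4 unhappy · (6,4)B 0/4 unhappy · (6,5)A 2/4 ok · (6,6)B 0/2 unhappy
For instance (2,2) has only 1/7 same-type neighbors, below 1/2.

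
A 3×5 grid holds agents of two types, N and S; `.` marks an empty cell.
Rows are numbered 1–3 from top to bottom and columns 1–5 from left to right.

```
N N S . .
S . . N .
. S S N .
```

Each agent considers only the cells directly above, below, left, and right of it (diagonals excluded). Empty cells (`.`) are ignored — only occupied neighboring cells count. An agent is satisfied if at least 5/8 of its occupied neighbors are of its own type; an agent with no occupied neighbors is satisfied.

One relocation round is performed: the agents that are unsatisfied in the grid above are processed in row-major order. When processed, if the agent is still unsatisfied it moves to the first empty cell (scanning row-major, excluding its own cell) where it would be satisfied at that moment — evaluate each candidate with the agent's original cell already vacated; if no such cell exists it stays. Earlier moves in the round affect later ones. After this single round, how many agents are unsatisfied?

Initially unsatisfied (in order): (1,1), (1,2), (1,3), (2,1), (3,3), (3,4).
  (1,1) → (1,5).
  (1,2) → (1,4).
  (1,3) → (1,1).
  (2,1): now satisfied by earlier moves; stays.
  (3,3) → (1,2).
  (3,4): now satisfied by earlier moves; stays.
Resulting grid:
S S . N N
S . . N .
. S . N .
All satisfied now.

0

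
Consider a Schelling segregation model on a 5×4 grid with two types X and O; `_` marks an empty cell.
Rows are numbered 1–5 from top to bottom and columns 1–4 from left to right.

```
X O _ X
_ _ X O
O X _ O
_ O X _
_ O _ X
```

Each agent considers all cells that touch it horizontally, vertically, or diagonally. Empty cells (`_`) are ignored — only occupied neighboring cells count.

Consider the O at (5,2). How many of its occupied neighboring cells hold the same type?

Occupied neighbors of (5,2): (4,2)=O, (4,3)=X.
Same type (O): 1 of 2.

1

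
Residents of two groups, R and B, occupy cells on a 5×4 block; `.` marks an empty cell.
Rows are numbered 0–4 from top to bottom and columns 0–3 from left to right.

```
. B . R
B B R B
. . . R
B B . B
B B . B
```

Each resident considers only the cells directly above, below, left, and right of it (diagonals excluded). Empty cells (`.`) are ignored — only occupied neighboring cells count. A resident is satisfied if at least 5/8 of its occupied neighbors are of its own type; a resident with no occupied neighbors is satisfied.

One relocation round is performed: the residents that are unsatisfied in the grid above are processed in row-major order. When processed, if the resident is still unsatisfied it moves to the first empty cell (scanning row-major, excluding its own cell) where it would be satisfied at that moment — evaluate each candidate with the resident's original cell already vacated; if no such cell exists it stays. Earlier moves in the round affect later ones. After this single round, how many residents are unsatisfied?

1

Initially unsatisfied (in order): (0,3), (1,2), (1,3), (2,3), (3,3).
  (0,3) → (2,2).
  (1,2): no empty cell satisfies it; stays.
  (1,3) → (0,0).
  (2,3) → (0,3).
  (3,3): now satisfied by earlier moves; stays.
Resulting grid:
B B . R
B B R .
. . R .
B B . B
B B . B
Unsatisfied now: (1,2).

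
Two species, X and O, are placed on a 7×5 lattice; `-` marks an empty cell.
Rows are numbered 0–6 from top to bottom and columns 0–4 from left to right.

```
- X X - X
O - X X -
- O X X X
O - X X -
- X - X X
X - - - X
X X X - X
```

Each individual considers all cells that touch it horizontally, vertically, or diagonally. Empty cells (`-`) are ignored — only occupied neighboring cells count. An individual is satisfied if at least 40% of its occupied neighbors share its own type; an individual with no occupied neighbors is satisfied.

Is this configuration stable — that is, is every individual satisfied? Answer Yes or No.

(0,1)X 2/3 ok
(0,2)X 3/3 ok
(0,4)X 1/1 ok
(1,0)O 1/2 ok
(1,2)X 5/6 ok
(1,3)X 6/6 ok
(2,1)O 2/5 ok
(2,2)X 5/6 ok
(2,3)X 6/6 ok
(2,4)X 3/3 ok
(3,0)O 1/2 ok
(3,2)X 5/6 ok
(3,3)X 6/6 ok
(4,1)X 2/3 ok
(4,3)X 4/4 ok
(4,4)X 3/3 ok
(5,0)X 3/3 ok
(5,4)X 3/3 ok
(6,0)X 2/2 ok
(6,1)X 3/3 ok
(6,2)X 1/1 ok
(6,4)X 1/1 ok
All meet the threshold, so the configuration is stable.

Yes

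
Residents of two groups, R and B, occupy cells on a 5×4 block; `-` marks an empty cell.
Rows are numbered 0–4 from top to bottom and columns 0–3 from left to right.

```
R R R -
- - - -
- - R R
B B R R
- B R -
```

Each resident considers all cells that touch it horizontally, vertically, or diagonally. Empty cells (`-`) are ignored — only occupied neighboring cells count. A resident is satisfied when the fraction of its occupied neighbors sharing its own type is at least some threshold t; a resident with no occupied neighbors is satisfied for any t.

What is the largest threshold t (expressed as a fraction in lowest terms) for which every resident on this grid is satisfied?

(0,0)R 1/1
(0,1)R 2/2
(0,2)R 1/1
(2,2)R 3/4
(2,3)R 3/3
(3,0)B 2/2
(3,1)B 2/5
(3,2)R 4/6
(3,3)R 4/4
(4,1)B 2/4
(4,2)R 2/4
The smallest same-type fraction is 2/5 at (3,1), which reduces to 2/5. Any threshold above that leaves this resident unsatisfied.

2/5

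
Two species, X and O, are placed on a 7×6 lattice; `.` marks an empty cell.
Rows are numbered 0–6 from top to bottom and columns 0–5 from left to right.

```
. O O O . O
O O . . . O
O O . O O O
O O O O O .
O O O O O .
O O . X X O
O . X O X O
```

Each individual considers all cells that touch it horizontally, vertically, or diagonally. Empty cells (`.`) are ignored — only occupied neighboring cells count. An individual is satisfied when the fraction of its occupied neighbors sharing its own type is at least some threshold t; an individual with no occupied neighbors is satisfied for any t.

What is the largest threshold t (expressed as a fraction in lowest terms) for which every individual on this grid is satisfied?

(0,1)O 3/3
(0,2)O 3/3
(0,3)O 1/1
(0,5)O 1/1
(1,0)O 4/4
(1,1)O 5/5
(1,5)O 3/3
(2,0)O 5/5
(2,1)O 6/6
(2,3)O 4/4
(2,4)O 5/5
(2,5)O 3/3
(3,0)O 5/5
(3,1)O 7/7
(3,2)O 7/7
(3,3)O 7/7
(3,4)O 6/6
(4,0)O 5/5
(4,1)O 7/7
(4,2)O 6/7
(4,3)O 5/7
(4,4)O 4/6
(5,0)O 4/4
(5,1)O 5/6
(5,3)X 3/7
(5,4)X 2/7
(5,5)O 2/4
(6,0)O 2/2
(6,2)X 1/3
(6,3)O 0/4
(6,4)X 2/5
(6,5)O 1/3
The smallest same-type fraction is 0/4 at (6,3), which reduces to 0/1. Any threshold above that leaves this individual unsatisfied.

0/1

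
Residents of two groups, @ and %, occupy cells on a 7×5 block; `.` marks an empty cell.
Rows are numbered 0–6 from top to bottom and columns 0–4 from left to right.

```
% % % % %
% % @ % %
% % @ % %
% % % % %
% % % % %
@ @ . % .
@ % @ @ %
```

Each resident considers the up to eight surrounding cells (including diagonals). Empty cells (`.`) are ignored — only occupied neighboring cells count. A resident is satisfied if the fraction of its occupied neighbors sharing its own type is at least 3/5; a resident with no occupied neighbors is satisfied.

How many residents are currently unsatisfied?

Row 0: (0,0)% 3/3 ok · (0,1)% 4/5 ok · (0,2)% 4/5 ok · (0,3)% 4/5 ok · (0,4)% 3/3 ok
Row 1: (1,0)% 5/5 ok · (1,1)% 6/8 ok · (1,2)@ 1/8 unhappy · (1,3)% 6/8 ok · (1,4)% 5/5 ok
Row 2: (2,0)% 5/5 ok · (2,1)% 6/8 ok · (2,2)@ 1/8 unhappy · (2,3)% 6/8 ok · (2,4)% 5/5 ok
Row 3: (3,0)% 5/5 ok · (3,1)% 7/8 ok · (3,2)% 7/8 ok · (3,3)% 7/8 ok · (3,4)% 5/5 ok
Row 4: (4,0)% 3/5 ok · (4,1)% 5/7 ok · (4,2)% 6/7 ok · (4,3)% 6/6 ok · (4,4)% 4/4 ok
Row 5: (5,0)@ 2/5 unhappy · (5,1)@ 3/7 unhappy · (5,3)% 4/6 ok
Row 6: (6,0)@ 2/3 ok · (6,1)% 0/4 unhappy · (6,2)@ 2/4 unhappy · (6,3)@ 1/3 unhappy · (6,4)% 1/2 unhappy
Unsatisfied: (1,2), (2,2), (5,0), (5,1), (6,1), (6,2), (6,3), (6,4) — 8 in total.

8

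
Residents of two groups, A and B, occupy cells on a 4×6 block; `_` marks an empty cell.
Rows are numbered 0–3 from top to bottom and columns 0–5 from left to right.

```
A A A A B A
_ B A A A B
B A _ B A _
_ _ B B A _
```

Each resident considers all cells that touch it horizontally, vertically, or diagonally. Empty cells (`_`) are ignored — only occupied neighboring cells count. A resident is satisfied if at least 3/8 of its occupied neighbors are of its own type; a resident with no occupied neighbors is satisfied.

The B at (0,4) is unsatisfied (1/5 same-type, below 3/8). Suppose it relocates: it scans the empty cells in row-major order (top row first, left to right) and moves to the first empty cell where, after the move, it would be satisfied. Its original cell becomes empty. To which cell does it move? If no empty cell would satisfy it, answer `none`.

(1,0)

Vacating (0,4). Empty cells in order:
  (1,0): 2/5 same-type → satisfied — stop here.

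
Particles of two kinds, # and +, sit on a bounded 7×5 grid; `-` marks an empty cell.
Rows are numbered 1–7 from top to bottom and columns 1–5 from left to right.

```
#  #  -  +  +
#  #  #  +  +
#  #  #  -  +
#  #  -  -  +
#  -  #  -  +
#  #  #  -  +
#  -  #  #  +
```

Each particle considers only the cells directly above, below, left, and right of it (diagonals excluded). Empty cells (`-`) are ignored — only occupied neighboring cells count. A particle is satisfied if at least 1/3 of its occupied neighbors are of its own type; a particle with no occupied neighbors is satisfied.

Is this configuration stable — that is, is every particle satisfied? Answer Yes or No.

Yes

Row 1: (1,1)# 2/2 ✓ · (1,2)# 2/2 ✓ · (1,4)+ 2/2 ✓ · (1,5)+ 2/2 ✓
Row 2: (2,1)# 3/3 ✓ · (2,2)# 4/4 ✓ · (2,3)# 2/3 ✓ · (2,4)+ 2/3 ✓ · (2,5)+ 3/3 ✓
Row 3: (3,1)# 3/3 ✓ · (3,2)# 4/4 ✓ · (3,3)# 2/2 ✓ · (3,5)+ 2/2 ✓
Row 4: (4,1)# 3/3 ✓ · (4,2)# 2/2 ✓ · (4,5)+ 2/2 ✓
Row 5: (5,1)# 2/2 ✓ · (5,3)# 1/1 ✓ · (5,5)+ 2/2 ✓
Row 6: (6,1)# 3/3 ✓ · (6,2)# 2/2 ✓ · (6,3)# 3/3 ✓ · (6,5)+ 2/2 ✓
Row 7: (7,1)# 1/1 ✓ · (7,3)# 2/2 ✓ · (7,4)# 1/2 ✓ · (7,5)+ 1/2 ✓
All meet the threshold, so the configuration is stable.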